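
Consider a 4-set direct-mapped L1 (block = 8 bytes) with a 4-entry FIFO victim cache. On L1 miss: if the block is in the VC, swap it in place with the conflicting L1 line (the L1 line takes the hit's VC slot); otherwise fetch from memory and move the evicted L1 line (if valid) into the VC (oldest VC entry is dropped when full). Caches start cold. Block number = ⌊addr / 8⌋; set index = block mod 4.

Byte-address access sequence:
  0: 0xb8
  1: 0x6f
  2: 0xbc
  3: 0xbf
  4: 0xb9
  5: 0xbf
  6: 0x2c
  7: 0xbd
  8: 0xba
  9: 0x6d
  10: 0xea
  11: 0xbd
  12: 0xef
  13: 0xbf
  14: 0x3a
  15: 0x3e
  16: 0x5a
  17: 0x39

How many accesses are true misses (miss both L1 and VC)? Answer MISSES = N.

MISSES = 6

  [0] addr=0xb8 blk=23 s=3: MISS | VC []
  [1] addr=0x6f blk=13 s=1: MISS | VC []
  [2] addr=0xbc blk=23 s=3: L1-HIT | VC []
  [3] addr=0xbf blk=23 s=3: L1-HIT | VC []
  [4] addr=0xb9 blk=23 s=3: L1-HIT | VC []
  [5] addr=0xbf blk=23 s=3: L1-HIT | VC []
  [6] addr=0x2c blk=5 s=1: MISS | VC [13]
  [7] addr=0xbd blk=23 s=3: L1-HIT | VC [13]
  [8] addr=0xba blk=23 s=3: L1-HIT | VC [13]
  [9] addr=0x6d blk=13 s=1: VC-HIT | VC [5]
  [10] addr=0xea blk=29 s=1: MISS | VC [5, 13]
  [11] addr=0xbd blk=23 s=3: L1-HIT | VC [5, 13]
  [12] addr=0xef blk=29 s=1: L1-HIT | VC [5, 13]
  [13] addr=0xbf blk=23 s=3: L1-HIT | VC [5, 13]
  [14] addr=0x3a blk=7 s=3: MISS | VC [5, 13, 23]
  [15] addr=0x3e blk=7 s=3: L1-HIT | VC [5, 13, 23]
  [16] addr=0x5a blk=11 s=3: MISS | VC [5, 13, 23, 7]
  [17] addr=0x39 blk=7 s=3: VC-HIT | VC [5, 13, 23, 11]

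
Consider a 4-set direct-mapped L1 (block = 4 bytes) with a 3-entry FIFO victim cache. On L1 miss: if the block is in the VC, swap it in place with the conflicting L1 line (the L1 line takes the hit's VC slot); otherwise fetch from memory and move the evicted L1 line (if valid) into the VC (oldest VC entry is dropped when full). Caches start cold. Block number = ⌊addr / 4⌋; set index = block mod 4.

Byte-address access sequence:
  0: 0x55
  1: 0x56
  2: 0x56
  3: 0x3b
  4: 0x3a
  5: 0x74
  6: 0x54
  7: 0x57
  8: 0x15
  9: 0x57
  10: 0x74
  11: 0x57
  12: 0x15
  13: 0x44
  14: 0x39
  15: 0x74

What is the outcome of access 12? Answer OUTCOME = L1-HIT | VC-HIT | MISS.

OUTCOME = VC-HIT

0: 0x55 (blk 21, set 1) → MISS  vc=[]
1: 0x56 (blk 21, set 1) → L1-HIT  vc=[]
2: 0x56 (blk 21, set 1) → L1-HIT  vc=[]
3: 0x3b (blk 14, set 2) → MISS  vc=[]
4: 0x3a (blk 14, set 2) → L1-HIT  vc=[]
5: 0x74 (blk 29, set 1) → MISS  vc=[21]
6: 0x54 (blk 21, set 1) → VC-HIT  vc=[29]
7: 0x57 (blk 21, set 1) → L1-HIT  vc=[29]
8: 0x15 (blk 5, set 1) → MISS  vc=[29, 21]
9: 0x57 (blk 21, set 1) → VC-HIT  vc=[29, 5]
10: 0x74 (blk 29, set 1) → VC-HIT  vc=[21, 5]
11: 0x57 (blk 21, set 1) → VC-HIT  vc=[29, 5]
12: 0x15 (blk 5, set 1) → VC-HIT  vc=[29, 21]
13: 0x44 (blk 17, set 1) → MISS  vc=[29, 21, 5]
14: 0x39 (blk 14, set 2) → L1-HIT  vc=[29, 21, 5]
15: 0x74 (blk 29, set 1) → VC-HIT  vc=[17, 21, 5]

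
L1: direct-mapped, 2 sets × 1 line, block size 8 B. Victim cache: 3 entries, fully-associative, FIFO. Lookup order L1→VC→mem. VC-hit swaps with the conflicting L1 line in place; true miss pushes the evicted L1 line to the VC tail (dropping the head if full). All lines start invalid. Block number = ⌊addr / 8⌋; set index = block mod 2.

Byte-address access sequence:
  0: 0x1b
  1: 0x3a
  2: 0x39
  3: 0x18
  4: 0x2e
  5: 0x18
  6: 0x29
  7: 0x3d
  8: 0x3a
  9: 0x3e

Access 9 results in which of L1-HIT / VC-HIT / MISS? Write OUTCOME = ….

OUTCOME = L1-HIT

  [0] addr=0x1b blk=3 s=1: MISS | VC []
  [1] addr=0x3a blk=7 s=1: MISS | VC [3]
  [2] addr=0x39 blk=7 s=1: L1-HIT | VC [3]
  [3] addr=0x18 blk=3 s=1: VC-HIT | VC [7]
  [4] addr=0x2e blk=5 s=1: MISS | VC [7, 3]
  [5] addr=0x18 blk=3 s=1: VC-HIT | VC [7, 5]
  [6] addr=0x29 blk=5 s=1: VC-HIT | VC [7, 3]
  [7] addr=0x3d blk=7 s=1: VC-HIT | VC [5, 3]
  [8] addr=0x3a blk=7 s=1: L1-HIT | VC [5, 3]
  [9] addr=0x3e blk=7 s=1: L1-HIT | VC [5, 3]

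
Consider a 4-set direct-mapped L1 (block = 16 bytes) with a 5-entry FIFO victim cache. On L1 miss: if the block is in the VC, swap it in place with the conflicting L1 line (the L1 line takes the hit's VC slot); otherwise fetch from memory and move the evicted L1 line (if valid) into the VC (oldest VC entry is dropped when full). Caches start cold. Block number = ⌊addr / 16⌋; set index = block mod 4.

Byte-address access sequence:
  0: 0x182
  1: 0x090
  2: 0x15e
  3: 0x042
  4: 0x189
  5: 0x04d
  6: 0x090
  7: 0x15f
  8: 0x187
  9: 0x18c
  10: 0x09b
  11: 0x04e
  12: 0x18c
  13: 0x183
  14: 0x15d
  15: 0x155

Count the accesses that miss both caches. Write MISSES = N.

#0 0x182→b24/s0 MISS; vc=[]
#1 0x90→b9/s1 MISS; vc=[]
#2 0x15e→b21/s1 MISS; vc=[9]
#3 0x42→b4/s0 MISS; vc=[9,24]
#4 0x189→b24/s0 VC-HIT; vc=[9,4]
#5 0x4d→b4/s0 VC-HIT; vc=[9,24]
#6 0x90→b9/s1 VC-HIT; vc=[21,24]
#7 0x15f→b21/s1 VC-HIT; vc=[9,24]
#8 0x187→b24/s0 VC-HIT; vc=[9,4]
#9 0x18c→b24/s0 L1-HIT; vc=[9,4]
#10 0x9b→b9/s1 VC-HIT; vc=[21,4]
#11 0x4e→b4/s0 VC-HIT; vc=[21,24]
#12 0x18c→b24/s0 VC-HIT; vc=[21,4]
#13 0x183→b24/s0 L1-HIT; vc=[21,4]
#14 0x15d→b21/s1 VC-HIT; vc=[9,4]
#15 0x155→b21/s1 L1-HIT; vc=[9,4]

MISSES = 4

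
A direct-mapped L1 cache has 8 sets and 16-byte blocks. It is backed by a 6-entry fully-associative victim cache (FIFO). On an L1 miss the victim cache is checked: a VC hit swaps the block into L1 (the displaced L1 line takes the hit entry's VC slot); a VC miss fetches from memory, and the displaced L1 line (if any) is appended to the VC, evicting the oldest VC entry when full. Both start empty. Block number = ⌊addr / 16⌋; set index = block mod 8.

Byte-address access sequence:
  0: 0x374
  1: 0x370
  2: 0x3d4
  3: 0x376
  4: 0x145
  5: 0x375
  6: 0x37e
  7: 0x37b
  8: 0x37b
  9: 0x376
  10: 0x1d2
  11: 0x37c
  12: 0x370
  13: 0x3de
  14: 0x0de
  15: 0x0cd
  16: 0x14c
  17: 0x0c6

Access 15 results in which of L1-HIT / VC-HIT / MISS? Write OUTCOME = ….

#0 0x374→b55/s7 MISS; vc=[]
#1 0x370→b55/s7 L1-HIT; vc=[]
#2 0x3d4→b61/s5 MISS; vc=[]
#3 0x376→b55/s7 L1-HIT; vc=[]
#4 0x145→b20/s4 MISS; vc=[]
#5 0x375→b55/s7 L1-HIT; vc=[]
#6 0x37e→b55/s7 L1-HIT; vc=[]
#7 0x37b→b55/s7 L1-HIT; vc=[]
#8 0x37b→b55/s7 L1-HIT; vc=[]
#9 0x376→b55/s7 L1-HIT; vc=[]
#10 0x1d2→b29/s5 MISS; vc=[61]
#11 0x37c→b55/s7 L1-HIT; vc=[61]
#12 0x370→b55/s7 L1-HIT; vc=[61]
#13 0x3de→b61/s5 VC-HIT; vc=[29]
#14 0xde→b13/s5 MISS; vc=[29,61]
#15 0xcd→b12/s4 MISS; vc=[29,61,20]
#16 0x14c→b20/s4 VC-HIT; vc=[29,61,12]
#17 0xc6→b12/s4 VC-HIT; vc=[29,61,20]

OUTCOME = MISS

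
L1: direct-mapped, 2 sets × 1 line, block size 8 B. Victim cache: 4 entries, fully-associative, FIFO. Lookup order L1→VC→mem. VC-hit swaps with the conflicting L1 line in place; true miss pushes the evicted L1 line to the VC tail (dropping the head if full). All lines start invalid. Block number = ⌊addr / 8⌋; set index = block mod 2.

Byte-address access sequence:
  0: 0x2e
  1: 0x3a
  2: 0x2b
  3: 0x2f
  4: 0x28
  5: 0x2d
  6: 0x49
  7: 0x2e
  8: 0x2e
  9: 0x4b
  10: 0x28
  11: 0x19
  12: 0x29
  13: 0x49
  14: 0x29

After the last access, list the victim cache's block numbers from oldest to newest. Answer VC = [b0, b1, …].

VC = [7, 9, 3]

#0 0x2e→b5/s1 MISS; vc=[]
#1 0x3a→b7/s1 MISS; vc=[5]
#2 0x2b→b5/s1 VC-HIT; vc=[7]
#3 0x2f→b5/s1 L1-HIT; vc=[7]
#4 0x28→b5/s1 L1-HIT; vc=[7]
#5 0x2d→b5/s1 L1-HIT; vc=[7]
#6 0x49→b9/s1 MISS; vc=[7,5]
#7 0x2e→b5/s1 VC-HIT; vc=[7,9]
#8 0x2e→b5/s1 L1-HIT; vc=[7,9]
#9 0x4b→b9/s1 VC-HIT; vc=[7,5]
#10 0x28→b5/s1 VC-HIT; vc=[7,9]
#11 0x19→b3/s1 MISS; vc=[7,9,5]
#12 0x29→b5/s1 VC-HIT; vc=[7,9,3]
#13 0x49→b9/s1 VC-HIT; vc=[7,5,3]
#14 0x29→b5/s1 VC-HIT; vc=[7,9,3]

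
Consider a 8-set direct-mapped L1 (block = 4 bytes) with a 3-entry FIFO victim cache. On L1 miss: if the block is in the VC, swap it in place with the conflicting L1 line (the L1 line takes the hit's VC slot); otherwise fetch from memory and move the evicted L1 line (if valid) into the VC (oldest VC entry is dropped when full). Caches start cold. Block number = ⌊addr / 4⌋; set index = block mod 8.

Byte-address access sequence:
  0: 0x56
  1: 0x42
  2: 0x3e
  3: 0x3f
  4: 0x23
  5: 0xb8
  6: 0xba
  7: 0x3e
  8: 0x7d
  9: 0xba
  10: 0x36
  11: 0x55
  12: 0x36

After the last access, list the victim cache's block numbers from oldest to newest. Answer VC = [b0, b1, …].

VC = [16, 15, 21]

  [0] addr=0x56 blk=21 s=5: MISS | VC []
  [1] addr=0x42 blk=16 s=0: MISS | VC []
  [2] addr=0x3e blk=15 s=7: MISS | VC []
  [3] addr=0x3f blk=15 s=7: L1-HIT | VC []
  [4] addr=0x23 blk=8 s=0: MISS | VC [16]
  [5] addr=0xb8 blk=46 s=6: MISS | VC [16]
  [6] addr=0xba blk=46 s=6: L1-HIT | VC [16]
  [7] addr=0x3e blk=15 s=7: L1-HIT | VC [16]
  [8] addr=0x7d blk=31 s=7: MISS | VC [16, 15]
  [9] addr=0xba blk=46 s=6: L1-HIT | VC [16, 15]
  [10] addr=0x36 blk=13 s=5: MISS | VC [16, 15, 21]
  [11] addr=0x55 blk=21 s=5: VC-HIT | VC [16, 15, 13]
  [12] addr=0x36 blk=13 s=5: VC-HIT | VC [16, 15, 21]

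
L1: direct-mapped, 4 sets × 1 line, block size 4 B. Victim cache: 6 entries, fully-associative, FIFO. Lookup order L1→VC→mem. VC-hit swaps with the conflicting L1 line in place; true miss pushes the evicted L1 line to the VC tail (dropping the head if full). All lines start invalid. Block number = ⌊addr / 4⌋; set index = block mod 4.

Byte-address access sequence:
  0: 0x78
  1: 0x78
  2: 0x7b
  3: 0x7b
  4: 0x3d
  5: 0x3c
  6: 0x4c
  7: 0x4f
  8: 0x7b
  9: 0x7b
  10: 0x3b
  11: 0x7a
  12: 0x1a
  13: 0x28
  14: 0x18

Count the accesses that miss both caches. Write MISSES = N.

MISSES = 6

0: 0x78 (blk 30, set 2) → MISS  vc=[]
1: 0x78 (blk 30, set 2) → L1-HIT  vc=[]
2: 0x7b (blk 30, set 2) → L1-HIT  vc=[]
3: 0x7b (blk 30, set 2) → L1-HIT  vc=[]
4: 0x3d (blk 15, set 3) → MISS  vc=[]
5: 0x3c (blk 15, set 3) → L1-HIT  vc=[]
6: 0x4c (blk 19, set 3) → MISS  vc=[15]
7: 0x4f (blk 19, set 3) → L1-HIT  vc=[15]
8: 0x7b (blk 30, set 2) → L1-HIT  vc=[15]
9: 0x7b (blk 30, set 2) → L1-HIT  vc=[15]
10: 0x3b (blk 14, set 2) → MISS  vc=[15, 30]
11: 0x7a (blk 30, set 2) → VC-HIT  vc=[15, 14]
12: 0x1a (blk 6, set 2) → MISS  vc=[15, 14, 30]
13: 0x28 (blk 10, set 2) → MISS  vc=[15, 14, 30, 6]
14: 0x18 (blk 6, set 2) → VC-HIT  vc=[15, 14, 30, 10]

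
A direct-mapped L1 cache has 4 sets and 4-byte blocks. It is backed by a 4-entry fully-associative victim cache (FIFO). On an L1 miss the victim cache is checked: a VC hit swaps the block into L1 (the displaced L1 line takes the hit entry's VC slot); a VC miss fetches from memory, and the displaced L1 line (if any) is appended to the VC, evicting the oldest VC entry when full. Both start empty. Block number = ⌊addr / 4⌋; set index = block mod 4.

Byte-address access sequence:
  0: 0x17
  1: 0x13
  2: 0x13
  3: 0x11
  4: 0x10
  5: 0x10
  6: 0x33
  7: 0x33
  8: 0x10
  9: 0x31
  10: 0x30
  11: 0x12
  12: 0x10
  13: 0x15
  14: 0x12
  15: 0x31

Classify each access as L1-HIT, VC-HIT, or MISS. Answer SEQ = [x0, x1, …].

0: 0x17 (blk 5, set 1) → MISS  vc=[]
1: 0x13 (blk 4, set 0) → MISS  vc=[]
2: 0x13 (blk 4, set 0) → L1-HIT  vc=[]
3: 0x11 (blk 4, set 0) → L1-HIT  vc=[]
4: 0x10 (blk 4, set 0) → L1-HIT  vc=[]
5: 0x10 (blk 4, set 0) → L1-HIT  vc=[]
6: 0x33 (blk 12, set 0) → MISS  vc=[4]
7: 0x33 (blk 12, set 0) → L1-HIT  vc=[4]
8: 0x10 (blk 4, set 0) → VC-HIT  vc=[12]
9: 0x31 (blk 12, set 0) → VC-HIT  vc=[4]
10: 0x30 (blk 12, set 0) → L1-HIT  vc=[4]
11: 0x12 (blk 4, set 0) → VC-HIT  vc=[12]
12: 0x10 (blk 4, set 0) → L1-HIT  vc=[12]
13: 0x15 (blk 5, set 1) → L1-HIT  vc=[12]
14: 0x12 (blk 4, set 0) → L1-HIT  vc=[12]
15: 0x31 (blk 12, set 0) → VC-HIT  vc=[4]

SEQ = [MISS, MISS, L1-HIT, L1-HIT, L1-HIT, L1-HIT, MISS, L1-HIT, VC-HIT, VC-HIT, L1-HIT, VC-HIT, L1-HIT, L1-HIT, L1-HIT, VC-HIT]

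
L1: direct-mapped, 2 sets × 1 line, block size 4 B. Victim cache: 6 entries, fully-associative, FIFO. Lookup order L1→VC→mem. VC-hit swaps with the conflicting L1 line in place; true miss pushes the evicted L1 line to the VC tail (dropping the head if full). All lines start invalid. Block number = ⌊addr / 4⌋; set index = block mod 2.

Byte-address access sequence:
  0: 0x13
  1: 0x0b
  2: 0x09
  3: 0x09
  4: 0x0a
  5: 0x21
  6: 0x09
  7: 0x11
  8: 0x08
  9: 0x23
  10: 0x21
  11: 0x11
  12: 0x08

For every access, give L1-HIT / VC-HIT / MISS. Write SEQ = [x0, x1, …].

  [0] addr=0x13 blk=4 s=0: MISS | VC []
  [1] addr=0xb blk=2 s=0: MISS | VC [4]
  [2] addr=0x9 blk=2 s=0: L1-HIT | VC [4]
  [3] addr=0x9 blk=2 s=0: L1-HIT | VC [4]
  [4] addr=0xa blk=2 s=0: L1-HIT | VC [4]
  [5] addr=0x21 blk=8 s=0: MISS | VC [4, 2]
  [6] addr=0x9 blk=2 s=0: VC-HIT | VC [4, 8]
  [7] addr=0x11 blk=4 s=0: VC-HIT | VC [2, 8]
  [8] addr=0x8 blk=2 s=0: VC-HIT | VC [4, 8]
  [9] addr=0x23 blk=8 s=0: VC-HIT | VC [4, 2]
  [10] addr=0x21 blk=8 s=0: L1-HIT | VC [4, 2]
  [11] addr=0x11 blk=4 s=0: VC-HIT | VC [8, 2]
  [12] addr=0x8 blk=2 s=0: VC-HIT | VC [8, 4]

SEQ = [MISS, MISS, L1-HIT, L1-HIT, L1-HIT, MISS, VC-HIT, VC-HIT, VC-HIT, VC-HIT, L1-HIT, VC-HIT, VC-HIT]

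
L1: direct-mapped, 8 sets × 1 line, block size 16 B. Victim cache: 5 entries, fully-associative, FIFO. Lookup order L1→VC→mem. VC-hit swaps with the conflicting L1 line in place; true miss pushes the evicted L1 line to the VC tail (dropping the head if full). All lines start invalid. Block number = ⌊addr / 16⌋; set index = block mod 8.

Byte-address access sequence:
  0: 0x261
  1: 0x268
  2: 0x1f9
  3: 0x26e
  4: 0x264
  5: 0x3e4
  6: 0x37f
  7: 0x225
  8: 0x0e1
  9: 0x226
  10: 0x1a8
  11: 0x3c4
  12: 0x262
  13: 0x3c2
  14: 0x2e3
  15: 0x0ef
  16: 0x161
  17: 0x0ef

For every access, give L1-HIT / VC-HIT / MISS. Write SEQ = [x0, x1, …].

  [0] addr=0x261 blk=38 s=6: MISS | VC []
  [1] addr=0x268 blk=38 s=6: L1-HIT | VC []
  [2] addr=0x1f9 blk=31 s=7: MISS | VC []
  [3] addr=0x26e blk=38 s=6: L1-HIT | VC []
  [4] addr=0x264 blk=38 s=6: L1-HIT | VC []
  [5] addr=0x3e4 blk=62 s=6: MISS | VC [38]
  [6] addr=0x37f blk=55 s=7: MISS | VC [38, 31]
  [7] addr=0x225 blk=34 s=2: MISS | VC [38, 31]
  [8] addr=0xe1 blk=14 s=6: MISS | VC [38, 31, 62]
  [9] addr=0x226 blk=34 s=2: L1-HIT | VC [38, 31, 62]
  [10] addr=0x1a8 blk=26 s=2: MISS | VC [38, 31, 62, 34]
  [11] addr=0x3c4 blk=60 s=4: MISS | VC [38, 31, 62, 34]
  [12] addr=0x262 blk=38 s=6: VC-HIT | VC [14, 31, 62, 34]
  [13] addr=0x3c2 blk=60 s=4: L1-HIT | VC [14, 31, 62, 34]
  [14] addr=0x2e3 blk=46 s=6: MISS | VC [14, 31, 62, 34, 38]
  [15] addr=0xef blk=14 s=6: VC-HIT | VC [46, 31, 62, 34, 38]
  [16] addr=0x161 blk=22 s=6: MISS | VC [31, 62, 34, 38, 14]
  [17] addr=0xef blk=14 s=6: VC-HIT | VC [31, 62, 34, 38, 22]

SEQ = [MISS, L1-HIT, MISS, L1-HIT, L1-HIT, MISS, MISS, MISS, MISS, L1-HIT, MISS, MISS, VC-HIT, L1-HIT, MISS, VC-HIT, MISS, VC-HIT]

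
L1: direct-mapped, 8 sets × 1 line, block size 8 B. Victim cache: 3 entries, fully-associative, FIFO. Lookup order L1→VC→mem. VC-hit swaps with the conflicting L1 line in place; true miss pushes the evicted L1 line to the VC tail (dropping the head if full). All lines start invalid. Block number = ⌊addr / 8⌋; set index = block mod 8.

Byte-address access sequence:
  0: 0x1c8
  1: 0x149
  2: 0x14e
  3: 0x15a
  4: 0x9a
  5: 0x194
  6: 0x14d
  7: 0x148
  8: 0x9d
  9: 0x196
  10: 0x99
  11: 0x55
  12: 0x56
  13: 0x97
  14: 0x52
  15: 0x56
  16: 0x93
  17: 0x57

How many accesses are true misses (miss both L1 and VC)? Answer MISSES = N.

0: 0x1c8 (blk 57, set 1) → MISS  vc=[]
1: 0x149 (blk 41, set 1) → MISS  vc=[57]
2: 0x14e (blk 41, set 1) → L1-HIT  vc=[57]
3: 0x15a (blk 43, set 3) → MISS  vc=[57]
4: 0x9a (blk 19, set 3) → MISS  vc=[57, 43]
5: 0x194 (blk 50, set 2) → MISS  vc=[57, 43]
6: 0x14d (blk 41, set 1) → L1-HIT  vc=[57, 43]
7: 0x148 (blk 41, set 1) → L1-HIT  vc=[57, 43]
8: 0x9d (blk 19, set 3) → L1-HIT  vc=[57, 43]
9: 0x196 (blk 50, set 2) → L1-HIT  vc=[57, 43]
10: 0x99 (blk 19, set 3) → L1-HIT  vc=[57, 43]
11: 0x55 (blk 10, set 2) → MISS  vc=[57, 43, 50]
12: 0x56 (blk 10, set 2) → L1-HIT  vc=[57, 43, 50]
13: 0x97 (blk 18, set 2) → MISS  vc=[43, 50, 10]
14: 0x52 (blk 10, set 2) → VC-HIT  vc=[43, 50, 18]
15: 0x56 (blk 10, set 2) → L1-HIT  vc=[43, 50, 18]
16: 0x93 (blk 18, set 2) → VC-HIT  vc=[43, 50, 10]
17: 0x57 (blk 10, set 2) → VC-HIT  vc=[43, 50, 18]

MISSES = 7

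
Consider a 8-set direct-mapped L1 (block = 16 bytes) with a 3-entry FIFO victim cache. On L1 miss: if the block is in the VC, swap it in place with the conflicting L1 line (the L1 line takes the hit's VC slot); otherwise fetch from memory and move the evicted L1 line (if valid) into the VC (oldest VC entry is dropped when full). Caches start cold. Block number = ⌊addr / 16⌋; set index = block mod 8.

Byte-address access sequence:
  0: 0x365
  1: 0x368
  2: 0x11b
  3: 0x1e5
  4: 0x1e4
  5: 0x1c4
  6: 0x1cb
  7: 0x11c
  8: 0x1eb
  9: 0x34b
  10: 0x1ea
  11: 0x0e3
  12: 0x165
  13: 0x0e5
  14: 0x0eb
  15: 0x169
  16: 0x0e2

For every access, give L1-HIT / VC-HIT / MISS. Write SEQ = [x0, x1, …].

#0 0x365→b54/s6 MISS; vc=[]
#1 0x368→b54/s6 L1-HIT; vc=[]
#2 0x11b→b17/s1 MISS; vc=[]
#3 0x1e5→b30/s6 MISS; vc=[54]
#4 0x1e4→b30/s6 L1-HIT; vc=[54]
#5 0x1c4→b28/s4 MISS; vc=[54]
#6 0x1cb→b28/s4 L1-HIT; vc=[54]
#7 0x11c→b17/s1 L1-HIT; vc=[54]
#8 0x1eb→b30/s6 L1-HIT; vc=[54]
#9 0x34b→b52/s4 MISS; vc=[54,28]
#10 0x1ea→b30/s6 L1-HIT; vc=[54,28]
#11 0xe3→b14/s6 MISS; vc=[54,28,30]
#12 0x165→b22/s6 MISS; vc=[28,30,14]
#13 0xe5→b14/s6 VC-HIT; vc=[28,30,22]
#14 0xeb→b14/s6 L1-HIT; vc=[28,30,22]
#15 0x169→b22/s6 VC-HIT; vc=[28,30,14]
#16 0xe2→b14/s6 VC-HIT; vc=[28,30,22]

SEQ = [MISS, L1-HIT, MISS, MISS, L1-HIT, MISS, L1-HIT, L1-HIT, L1-HIT, MISS, L1-HIT, MISS, MISS, VC-HIT, L1-HIT, VC-HIT, VC-HIT]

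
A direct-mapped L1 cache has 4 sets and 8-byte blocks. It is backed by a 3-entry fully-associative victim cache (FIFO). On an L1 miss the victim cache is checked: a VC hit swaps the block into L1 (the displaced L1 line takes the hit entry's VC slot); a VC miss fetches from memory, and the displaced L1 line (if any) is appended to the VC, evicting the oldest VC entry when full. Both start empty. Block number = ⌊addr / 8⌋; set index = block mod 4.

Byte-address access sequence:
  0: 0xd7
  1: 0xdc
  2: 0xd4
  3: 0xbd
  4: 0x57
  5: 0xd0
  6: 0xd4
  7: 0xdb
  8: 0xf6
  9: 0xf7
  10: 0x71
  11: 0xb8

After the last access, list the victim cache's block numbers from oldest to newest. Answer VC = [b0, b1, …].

VC = [26, 30, 27]

  [0] addr=0xd7 blk=26 s=2: MISS | VC []
  [1] addr=0xdc blk=27 s=3: MISS | VC []
  [2] addr=0xd4 blk=26 s=2: L1-HIT | VC []
  [3] addr=0xbd blk=23 s=3: MISS | VC [27]
  [4] addr=0x57 blk=10 s=2: MISS | VC [27, 26]
  [5] addr=0xd0 blk=26 s=2: VC-HIT | VC [27, 10]
  [6] addr=0xd4 blk=26 s=2: L1-HIT | VC [27, 10]
  [7] addr=0xdb blk=27 s=3: VC-HIT | VC [23, 10]
  [8] addr=0xf6 blk=30 s=2: MISS | VC [23, 10, 26]
  [9] addr=0xf7 blk=30 s=2: L1-HIT | VC [23, 10, 26]
  [10] addr=0x71 blk=14 s=2: MISS | VC [10, 26, 30]
  [11] addr=0xb8 blk=23 s=3: MISS | VC [26, 30, 27]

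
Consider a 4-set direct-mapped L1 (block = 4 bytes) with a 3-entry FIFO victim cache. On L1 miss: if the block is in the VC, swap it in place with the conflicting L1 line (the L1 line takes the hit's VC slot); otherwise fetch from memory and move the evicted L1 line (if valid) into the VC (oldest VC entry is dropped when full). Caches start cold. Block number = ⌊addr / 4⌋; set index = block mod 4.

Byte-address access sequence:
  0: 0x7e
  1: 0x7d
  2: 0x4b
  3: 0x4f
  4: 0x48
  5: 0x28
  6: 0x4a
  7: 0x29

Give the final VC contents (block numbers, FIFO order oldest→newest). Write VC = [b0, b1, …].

#0 0x7e→b31/s3 MISS; vc=[]
#1 0x7d→b31/s3 L1-HIT; vc=[]
#2 0x4b→b18/s2 MISS; vc=[]
#3 0x4f→b19/s3 MISS; vc=[31]
#4 0x48→b18/s2 L1-HIT; vc=[31]
#5 0x28→b10/s2 MISS; vc=[31,18]
#6 0x4a→b18/s2 VC-HIT; vc=[31,10]
#7 0x29→b10/s2 VC-HIT; vc=[31,18]

VC = [31, 18]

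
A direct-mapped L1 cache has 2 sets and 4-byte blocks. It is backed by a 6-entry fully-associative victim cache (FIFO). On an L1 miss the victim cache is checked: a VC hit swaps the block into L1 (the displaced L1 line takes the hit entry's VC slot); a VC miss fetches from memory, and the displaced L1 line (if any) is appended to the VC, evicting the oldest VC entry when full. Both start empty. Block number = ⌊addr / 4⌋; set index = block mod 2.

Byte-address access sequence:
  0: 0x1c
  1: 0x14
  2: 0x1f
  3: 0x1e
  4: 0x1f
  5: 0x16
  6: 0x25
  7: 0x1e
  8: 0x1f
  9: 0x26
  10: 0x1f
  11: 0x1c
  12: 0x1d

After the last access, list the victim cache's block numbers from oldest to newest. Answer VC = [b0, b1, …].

#0 0x1c→b7/s1 MISS; vc=[]
#1 0x14→b5/s1 MISS; vc=[7]
#2 0x1f→b7/s1 VC-HIT; vc=[5]
#3 0x1e→b7/s1 L1-HIT; vc=[5]
#4 0x1f→b7/s1 L1-HIT; vc=[5]
#5 0x16→b5/s1 VC-HIT; vc=[7]
#6 0x25→b9/s1 MISS; vc=[7,5]
#7 0x1e→b7/s1 VC-HIT; vc=[9,5]
#8 0x1f→b7/s1 L1-HIT; vc=[9,5]
#9 0x26→b9/s1 VC-HIT; vc=[7,5]
#10 0x1f→b7/s1 VC-HIT; vc=[9,5]
#11 0x1c→b7/s1 L1-HIT; vc=[9,5]
#12 0x1d→b7/s1 L1-HIT; vc=[9,5]

VC = [9, 5]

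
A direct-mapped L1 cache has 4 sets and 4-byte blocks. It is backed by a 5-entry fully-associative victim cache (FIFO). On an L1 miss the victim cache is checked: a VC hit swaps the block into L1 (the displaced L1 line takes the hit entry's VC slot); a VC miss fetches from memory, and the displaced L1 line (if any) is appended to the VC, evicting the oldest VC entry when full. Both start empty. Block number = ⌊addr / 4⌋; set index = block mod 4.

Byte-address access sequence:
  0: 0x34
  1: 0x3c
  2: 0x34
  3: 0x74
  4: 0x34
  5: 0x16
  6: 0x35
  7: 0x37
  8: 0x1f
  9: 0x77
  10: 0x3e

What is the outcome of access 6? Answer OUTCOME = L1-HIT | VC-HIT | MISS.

0: 0x34 (blk 13, set 1) → MISS  vc=[]
1: 0x3c (blk 15, set 3) → MISS  vc=[]
2: 0x34 (blk 13, set 1) → L1-HIT  vc=[]
3: 0x74 (blk 29, set 1) → MISS  vc=[13]
4: 0x34 (blk 13, set 1) → VC-HIT  vc=[29]
5: 0x16 (blk 5, set 1) → MISS  vc=[29, 13]
6: 0x35 (blk 13, set 1) → VC-HIT  vc=[29, 5]
7: 0x37 (blk 13, set 1) → L1-HIT  vc=[29, 5]
8: 0x1f (blk 7, set 3) → MISS  vc=[29, 5, 15]
9: 0x77 (blk 29, set 1) → VC-HIT  vc=[13, 5, 15]
10: 0x3e (blk 15, set 3) → VC-HIT  vc=[13, 5, 7]

OUTCOME = VC-HIT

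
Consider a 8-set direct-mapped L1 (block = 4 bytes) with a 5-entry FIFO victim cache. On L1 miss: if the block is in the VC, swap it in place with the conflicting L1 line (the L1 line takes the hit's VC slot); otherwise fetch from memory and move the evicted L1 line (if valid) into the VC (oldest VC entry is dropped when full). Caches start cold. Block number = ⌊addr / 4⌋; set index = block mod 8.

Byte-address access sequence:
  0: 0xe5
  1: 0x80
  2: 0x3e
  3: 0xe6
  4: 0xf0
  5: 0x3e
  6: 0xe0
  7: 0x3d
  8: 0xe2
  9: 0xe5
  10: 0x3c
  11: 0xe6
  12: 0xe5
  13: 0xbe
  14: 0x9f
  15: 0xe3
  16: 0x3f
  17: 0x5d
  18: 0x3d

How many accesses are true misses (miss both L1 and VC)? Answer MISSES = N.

MISSES = 8

#0 0xe5→b57/s1 MISS; vc=[]
#1 0x80→b32/s0 MISS; vc=[]
#2 0x3e→b15/s7 MISS; vc=[]
#3 0xe6→b57/s1 L1-HIT; vc=[]
#4 0xf0→b60/s4 MISS; vc=[]
#5 0x3e→b15/s7 L1-HIT; vc=[]
#6 0xe0→b56/s0 MISS; vc=[32]
#7 0x3d→b15/s7 L1-HIT; vc=[32]
#8 0xe2→b56/s0 L1-HIT; vc=[32]
#9 0xe5→b57/s1 L1-HIT; vc=[32]
#10 0x3c→b15/s7 L1-HIT; vc=[32]
#11 0xe6→b57/s1 L1-HIT; vc=[32]
#12 0xe5→b57/s1 L1-HIT; vc=[32]
#13 0xbe→b47/s7 MISS; vc=[32,15]
#14 0x9f→b39/s7 MISS; vc=[32,15,47]
#15 0xe3→b56/s0 L1-HIT; vc=[32,15,47]
#16 0x3f→b15/s7 VC-HIT; vc=[32,39,47]
#17 0x5d→b23/s7 MISS; vc=[32,39,47,15]
#18 0x3d→b15/s7 VC-HIT; vc=[32,39,47,23]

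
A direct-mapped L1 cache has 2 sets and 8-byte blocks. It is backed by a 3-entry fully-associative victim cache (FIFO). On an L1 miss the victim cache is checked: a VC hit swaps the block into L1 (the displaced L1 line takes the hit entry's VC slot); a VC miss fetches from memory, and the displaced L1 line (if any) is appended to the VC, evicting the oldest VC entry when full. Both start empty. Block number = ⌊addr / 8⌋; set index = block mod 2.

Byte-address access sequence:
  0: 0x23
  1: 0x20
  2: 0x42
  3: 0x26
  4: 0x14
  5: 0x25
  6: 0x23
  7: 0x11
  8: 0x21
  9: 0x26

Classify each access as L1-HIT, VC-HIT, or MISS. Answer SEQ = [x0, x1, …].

SEQ = [MISS, L1-HIT, MISS, VC-HIT, MISS, VC-HIT, L1-HIT, VC-HIT, VC-HIT, L1-HIT]

0: 0x23 (blk 4, set 0) → MISS  vc=[]
1: 0x20 (blk 4, set 0) → L1-HIT  vc=[]
2: 0x42 (blk 8, set 0) → MISS  vc=[4]
3: 0x26 (blk 4, set 0) → VC-HIT  vc=[8]
4: 0x14 (blk 2, set 0) → MISS  vc=[8, 4]
5: 0x25 (blk 4, set 0) → VC-HIT  vc=[8, 2]
6: 0x23 (blk 4, set 0) → L1-HIT  vc=[8, 2]
7: 0x11 (blk 2, set 0) → VC-HIT  vc=[8, 4]
8: 0x21 (blk 4, set 0) → VC-HIT  vc=[8, 2]
9: 0x26 (blk 4, set 0) → L1-HIT  vc=[8, 2]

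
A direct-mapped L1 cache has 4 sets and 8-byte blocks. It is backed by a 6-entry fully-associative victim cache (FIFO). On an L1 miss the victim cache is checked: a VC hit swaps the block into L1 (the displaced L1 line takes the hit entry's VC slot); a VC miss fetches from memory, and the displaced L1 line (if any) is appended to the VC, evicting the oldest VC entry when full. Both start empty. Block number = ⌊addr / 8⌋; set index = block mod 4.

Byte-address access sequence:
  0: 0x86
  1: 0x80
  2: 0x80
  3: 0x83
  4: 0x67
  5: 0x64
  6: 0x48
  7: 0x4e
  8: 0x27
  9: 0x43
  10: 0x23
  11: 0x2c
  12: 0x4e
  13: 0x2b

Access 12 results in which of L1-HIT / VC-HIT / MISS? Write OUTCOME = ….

  [0] addr=0x86 blk=16 s=0: MISS | VC []
  [1] addr=0x80 blk=16 s=0: L1-HIT | VC []
  [2] addr=0x80 blk=16 s=0: L1-HIT | VC []
  [3] addr=0x83 blk=16 s=0: L1-HIT | VC []
  [4] addr=0x67 blk=12 s=0: MISS | VC [16]
  [5] addr=0x64 blk=12 s=0: L1-HIT | VC [16]
  [6] addr=0x48 blk=9 s=1: MISS | VC [16]
  [7] addr=0x4e blk=9 s=1: L1-HIT | VC [16]
  [8] addr=0x27 blk=4 s=0: MISS | VC [16, 12]
  [9] addr=0x43 blk=8 s=0: MISS | VC [16, 12, 4]
  [10] addr=0x23 blk=4 s=0: VC-HIT | VC [16, 12, 8]
  [11] addr=0x2c blk=5 s=1: MISS | VC [16, 12, 8, 9]
  [12] addr=0x4e blk=9 s=1: VC-HIT | VC [16, 12, 8, 5]
  [13] addr=0x2b blk=5 s=1: VC-HIT | VC [16, 12, 8, 9]

OUTCOME = VC-HIT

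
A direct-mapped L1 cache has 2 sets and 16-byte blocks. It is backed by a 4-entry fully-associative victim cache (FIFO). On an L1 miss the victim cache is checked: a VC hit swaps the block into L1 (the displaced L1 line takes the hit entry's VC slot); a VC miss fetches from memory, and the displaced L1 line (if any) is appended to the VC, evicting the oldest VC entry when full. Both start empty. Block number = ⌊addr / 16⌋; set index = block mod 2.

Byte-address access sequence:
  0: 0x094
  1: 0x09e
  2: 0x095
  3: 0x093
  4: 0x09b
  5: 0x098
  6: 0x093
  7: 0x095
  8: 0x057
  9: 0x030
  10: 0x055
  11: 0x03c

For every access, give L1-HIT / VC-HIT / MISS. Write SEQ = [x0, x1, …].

  [0] addr=0x94 blk=9 s=1: MISS | VC []
  [1] addr=0x9e blk=9 s=1: L1-HIT | VC []
  [2] addr=0x95 blk=9 s=1: L1-HIT | VC []
  [3] addr=0x93 blk=9 s=1: L1-HIT | VC []
  [4] addr=0x9b blk=9 s=1: L1-HIT | VC []
  [5] addr=0x98 blk=9 s=1: L1-HIT | VC []
  [6] addr=0x93 blk=9 s=1: L1-HIT | VC []
  [7] addr=0x95 blk=9 s=1: L1-HIT | VC []
  [8] addr=0x57 blk=5 s=1: MISS | VC [9]
  [9] addr=0x30 blk=3 s=1: MISS | VC [9, 5]
  [10] addr=0x55 blk=5 s=1: VC-HIT | VC [9, 3]
  [11] addr=0x3c blk=3 s=1: VC-HIT | VC [9, 5]

SEQ = [MISS, L1-HIT, L1-HIT, L1-HIT, L1-HIT, L1-HIT, L1-HIT, L1-HIT, MISS, MISS, VC-HIT, VC-HIT]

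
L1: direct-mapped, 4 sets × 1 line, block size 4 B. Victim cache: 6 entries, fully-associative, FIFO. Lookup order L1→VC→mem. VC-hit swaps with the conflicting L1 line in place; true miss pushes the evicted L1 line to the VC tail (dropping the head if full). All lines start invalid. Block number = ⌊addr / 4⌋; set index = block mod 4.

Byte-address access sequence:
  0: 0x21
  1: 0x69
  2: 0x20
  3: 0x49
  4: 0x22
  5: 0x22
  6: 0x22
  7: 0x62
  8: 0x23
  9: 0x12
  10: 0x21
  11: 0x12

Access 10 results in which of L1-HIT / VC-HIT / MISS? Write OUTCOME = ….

OUTCOME = VC-HIT

#0 0x21→b8/s0 MISS; vc=[]
#1 0x69→b26/s2 MISS; vc=[]
#2 0x20→b8/s0 L1-HIT; vc=[]
#3 0x49→b18/s2 MISS; vc=[26]
#4 0x22→b8/s0 L1-HIT; vc=[26]
#5 0x22→b8/s0 L1-HIT; vc=[26]
#6 0x22→b8/s0 L1-HIT; vc=[26]
#7 0x62→b24/s0 MISS; vc=[26,8]
#8 0x23→b8/s0 VC-HIT; vc=[26,24]
#9 0x12→b4/s0 MISS; vc=[26,24,8]
#10 0x21→b8/s0 VC-HIT; vc=[26,24,4]
#11 0x12→b4/s0 VC-HIT; vc=[26,24,8]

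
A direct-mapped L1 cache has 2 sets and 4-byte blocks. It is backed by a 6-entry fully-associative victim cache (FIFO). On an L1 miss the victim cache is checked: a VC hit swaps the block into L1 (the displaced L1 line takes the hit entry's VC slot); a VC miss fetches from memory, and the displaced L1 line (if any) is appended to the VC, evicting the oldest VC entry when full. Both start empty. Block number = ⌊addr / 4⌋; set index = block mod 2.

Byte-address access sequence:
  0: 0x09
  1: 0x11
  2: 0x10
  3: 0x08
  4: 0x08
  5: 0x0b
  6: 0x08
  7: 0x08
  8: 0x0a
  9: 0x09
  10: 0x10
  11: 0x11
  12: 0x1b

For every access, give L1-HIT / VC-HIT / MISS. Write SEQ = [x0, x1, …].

SEQ = [MISS, MISS, L1-HIT, VC-HIT, L1-HIT, L1-HIT, L1-HIT, L1-HIT, L1-HIT, L1-HIT, VC-HIT, L1-HIT, MISS]

0: 0x9 (blk 2, set 0) → MISS  vc=[]
1: 0x11 (blk 4, set 0) → MISS  vc=[2]
2: 0x10 (blk 4, set 0) → L1-HIT  vc=[2]
3: 0x8 (blk 2, set 0) → VC-HIT  vc=[4]
4: 0x8 (blk 2, set 0) → L1-HIT  vc=[4]
5: 0xb (blk 2, set 0) → L1-HIT  vc=[4]
6: 0x8 (blk 2, set 0) → L1-HIT  vc=[4]
7: 0x8 (blk 2, set 0) → L1-HIT  vc=[4]
8: 0xa (blk 2, set 0) → L1-HIT  vc=[4]
9: 0x9 (blk 2, set 0) → L1-HIT  vc=[4]
10: 0x10 (blk 4, set 0) → VC-HIT  vc=[2]
11: 0x11 (blk 4, set 0) → L1-HIT  vc=[2]
12: 0x1b (blk 6, set 0) → MISS  vc=[2, 4]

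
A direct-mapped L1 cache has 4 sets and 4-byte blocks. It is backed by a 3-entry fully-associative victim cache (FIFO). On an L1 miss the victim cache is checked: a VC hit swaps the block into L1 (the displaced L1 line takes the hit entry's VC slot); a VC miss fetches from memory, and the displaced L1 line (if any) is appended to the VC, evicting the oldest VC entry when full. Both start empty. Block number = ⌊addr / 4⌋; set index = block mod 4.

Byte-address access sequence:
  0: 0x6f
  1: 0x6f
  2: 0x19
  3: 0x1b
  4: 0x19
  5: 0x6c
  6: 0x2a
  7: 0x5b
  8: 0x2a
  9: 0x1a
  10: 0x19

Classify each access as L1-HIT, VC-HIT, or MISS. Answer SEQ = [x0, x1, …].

SEQ = [MISS, L1-HIT, MISS, L1-HIT, L1-HIT, L1-HIT, MISS, MISS, VC-HIT, VC-HIT, L1-HIT]

#0 0x6f→b27/s3 MISS; vc=[]
#1 0x6f→b27/s3 L1-HIT; vc=[]
#2 0x19→b6/s2 MISS; vc=[]
#3 0x1b→b6/s2 L1-HIT; vc=[]
#4 0x19→b6/s2 L1-HIT; vc=[]
#5 0x6c→b27/s3 L1-HIT; vc=[]
#6 0x2a→b10/s2 MISS; vc=[6]
#7 0x5b→b22/s2 MISS; vc=[6,10]
#8 0x2a→b10/s2 VC-HIT; vc=[6,22]
#9 0x1a→b6/s2 VC-HIT; vc=[10,22]
#10 0x19→b6/s2 L1-HIT; vc=[10,22]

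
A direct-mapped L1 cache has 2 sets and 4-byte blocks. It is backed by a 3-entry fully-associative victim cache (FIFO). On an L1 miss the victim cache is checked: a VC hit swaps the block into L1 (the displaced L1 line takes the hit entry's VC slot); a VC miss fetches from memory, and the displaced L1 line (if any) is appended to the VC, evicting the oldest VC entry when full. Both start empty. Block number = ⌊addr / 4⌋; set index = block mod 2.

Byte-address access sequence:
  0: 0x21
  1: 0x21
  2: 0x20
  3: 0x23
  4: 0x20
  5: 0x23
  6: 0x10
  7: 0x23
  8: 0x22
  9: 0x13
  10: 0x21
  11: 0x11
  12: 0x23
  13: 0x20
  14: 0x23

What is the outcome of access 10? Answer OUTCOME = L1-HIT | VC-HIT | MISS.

OUTCOME = VC-HIT

0: 0x21 (blk 8, set 0) → MISS  vc=[]
1: 0x21 (blk 8, set 0) → L1-HIT  vc=[]
2: 0x20 (blk 8, set 0) → L1-HIT  vc=[]
3: 0x23 (blk 8, set 0) → L1-HIT  vc=[]
4: 0x20 (blk 8, set 0) → L1-HIT  vc=[]
5: 0x23 (blk 8, set 0) → L1-HIT  vc=[]
6: 0x10 (blk 4, set 0) → MISS  vc=[8]
7: 0x23 (blk 8, set 0) → VC-HIT  vc=[4]
8: 0x22 (blk 8, set 0) → L1-HIT  vc=[4]
9: 0x13 (blk 4, set 0) → VC-HIT  vc=[8]
10: 0x21 (blk 8, set 0) → VC-HIT  vc=[4]
11: 0x11 (blk 4, set 0) → VC-HIT  vc=[8]
12: 0x23 (blk 8, set 0) → VC-HIT  vc=[4]
13: 0x20 (blk 8, set 0) → L1-HIT  vc=[4]
14: 0x23 (blk 8, set 0) → L1-HIT  vc=[4]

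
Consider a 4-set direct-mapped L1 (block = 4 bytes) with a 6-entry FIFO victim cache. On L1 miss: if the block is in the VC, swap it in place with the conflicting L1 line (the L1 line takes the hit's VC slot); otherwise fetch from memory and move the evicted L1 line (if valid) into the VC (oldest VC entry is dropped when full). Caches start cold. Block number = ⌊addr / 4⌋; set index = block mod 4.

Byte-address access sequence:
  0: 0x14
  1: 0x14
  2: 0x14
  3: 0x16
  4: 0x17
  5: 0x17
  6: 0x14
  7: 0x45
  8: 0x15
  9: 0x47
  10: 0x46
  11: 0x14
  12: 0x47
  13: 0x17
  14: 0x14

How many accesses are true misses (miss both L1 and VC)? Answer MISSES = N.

  [0] addr=0x14 blk=5 s=1: MISS | VC []
  [1] addr=0x14 blk=5 s=1: L1-HIT | VC []
  [2] addr=0x14 blk=5 s=1: L1-HIT | VC []
  [3] addr=0x16 blk=5 s=1: L1-HIT | VC []
  [4] addr=0x17 blk=5 s=1: L1-HIT | VC []
  [5] addr=0x17 blk=5 s=1: L1-HIT | VC []
  [6] addr=0x14 blk=5 s=1: L1-HIT | VC []
  [7] addr=0x45 blk=17 s=1: MISS | VC [5]
  [8] addr=0x15 blk=5 s=1: VC-HIT | VC [17]
  [9] addr=0x47 blk=17 s=1: VC-HIT | VC [5]
  [10] addr=0x46 blk=17 s=1: L1-HIT | VC [5]
  [11] addr=0x14 blk=5 s=1: VC-HIT | VC [17]
  [12] addr=0x47 blk=17 s=1: VC-HIT | VC [5]
  [13] addr=0x17 blk=5 s=1: VC-HIT | VC [17]
  [14] addr=0x14 blk=5 s=1: L1-HIT | VC [17]

MISSES = 2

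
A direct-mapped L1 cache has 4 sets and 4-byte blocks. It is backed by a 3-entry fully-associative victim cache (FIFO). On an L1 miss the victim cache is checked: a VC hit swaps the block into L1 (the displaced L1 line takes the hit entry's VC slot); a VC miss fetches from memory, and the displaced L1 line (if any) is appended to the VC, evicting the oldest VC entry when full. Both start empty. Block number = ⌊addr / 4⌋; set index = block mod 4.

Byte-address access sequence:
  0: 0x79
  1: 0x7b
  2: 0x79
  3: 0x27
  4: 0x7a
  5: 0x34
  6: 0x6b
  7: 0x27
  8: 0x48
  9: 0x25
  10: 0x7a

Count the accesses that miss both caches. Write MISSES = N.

0: 0x79 (blk 30, set 2) → MISS  vc=[]
1: 0x7b (blk 30, set 2) → L1-HIT  vc=[]
2: 0x79 (blk 30, set 2) → L1-HIT  vc=[]
3: 0x27 (blk 9, set 1) → MISS  vc=[]
4: 0x7a (blk 30, set 2) → L1-HIT  vc=[]
5: 0x34 (blk 13, set 1) → MISS  vc=[9]
6: 0x6b (blk 26, set 2) → MISS  vc=[9, 30]
7: 0x27 (blk 9, set 1) → VC-HIT  vc=[13, 30]
8: 0x48 (blk 18, set 2) → MISS  vc=[13, 30, 26]
9: 0x25 (blk 9, set 1) → L1-HIT  vc=[13, 30, 26]
10: 0x7a (blk 30, set 2) → VC-HIT  vc=[13, 18, 26]

MISSES = 5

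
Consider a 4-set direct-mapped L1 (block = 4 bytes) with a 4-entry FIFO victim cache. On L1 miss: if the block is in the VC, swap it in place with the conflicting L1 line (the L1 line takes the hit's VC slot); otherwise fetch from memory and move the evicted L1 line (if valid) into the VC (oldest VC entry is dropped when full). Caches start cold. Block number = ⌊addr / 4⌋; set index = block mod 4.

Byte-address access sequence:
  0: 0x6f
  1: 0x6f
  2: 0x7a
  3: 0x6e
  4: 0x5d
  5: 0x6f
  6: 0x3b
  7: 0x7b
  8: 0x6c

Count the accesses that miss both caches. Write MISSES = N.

MISSES = 4

#0 0x6f→b27/s3 MISS; vc=[]
#1 0x6f→b27/s3 L1-HIT; vc=[]
#2 0x7a→b30/s2 MISS; vc=[]
#3 0x6e→b27/s3 L1-HIT; vc=[]
#4 0x5d→b23/s3 MISS; vc=[27]
#5 0x6f→b27/s3 VC-HIT; vc=[23]
#6 0x3b→b14/s2 MISS; vc=[23,30]
#7 0x7b→b30/s2 VC-HIT; vc=[23,14]
#8 0x6c→b27/s3 L1-HIT; vc=[23,14]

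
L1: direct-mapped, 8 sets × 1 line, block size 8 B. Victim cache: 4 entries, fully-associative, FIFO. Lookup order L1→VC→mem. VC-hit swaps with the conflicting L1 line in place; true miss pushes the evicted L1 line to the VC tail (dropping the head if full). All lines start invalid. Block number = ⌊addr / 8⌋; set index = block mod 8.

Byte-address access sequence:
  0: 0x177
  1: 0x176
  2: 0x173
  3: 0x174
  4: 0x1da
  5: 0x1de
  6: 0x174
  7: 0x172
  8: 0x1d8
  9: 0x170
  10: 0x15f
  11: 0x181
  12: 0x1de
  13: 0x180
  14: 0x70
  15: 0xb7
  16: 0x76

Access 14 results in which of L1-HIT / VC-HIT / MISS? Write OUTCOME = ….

OUTCOME = MISS

0: 0x177 (blk 46, set 6) → MISS  vc=[]
1: 0x176 (blk 46, set 6) → L1-HIT  vc=[]
2: 0x173 (blk 46, set 6) → L1-HIT  vc=[]
3: 0x174 (blk 46, set 6) → L1-HIT  vc=[]
4: 0x1da (blk 59, set 3) → MISS  vc=[]
5: 0x1de (blk 59, set 3) → L1-HIT  vc=[]
6: 0x174 (blk 46, set 6) → L1-HIT  vc=[]
7: 0x172 (blk 46, set 6) → L1-HIT  vc=[]
8: 0x1d8 (blk 59, set 3) → L1-HIT  vc=[]
9: 0x170 (blk 46, set 6) → L1-HIT  vc=[]
10: 0x15f (blk 43, set 3) → MISS  vc=[59]
11: 0x181 (blk 48, set 0) → MISS  vc=[59]
12: 0x1de (blk 59, set 3) → VC-HIT  vc=[43]
13: 0x180 (blk 48, set 0) → L1-HIT  vc=[43]
14: 0x70 (blk 14, set 6) → MISS  vc=[43, 46]
15: 0xb7 (blk 22, set 6) → MISS  vc=[43, 46, 14]
16: 0x76 (blk 14, set 6) → VC-HIT  vc=[43, 46, 22]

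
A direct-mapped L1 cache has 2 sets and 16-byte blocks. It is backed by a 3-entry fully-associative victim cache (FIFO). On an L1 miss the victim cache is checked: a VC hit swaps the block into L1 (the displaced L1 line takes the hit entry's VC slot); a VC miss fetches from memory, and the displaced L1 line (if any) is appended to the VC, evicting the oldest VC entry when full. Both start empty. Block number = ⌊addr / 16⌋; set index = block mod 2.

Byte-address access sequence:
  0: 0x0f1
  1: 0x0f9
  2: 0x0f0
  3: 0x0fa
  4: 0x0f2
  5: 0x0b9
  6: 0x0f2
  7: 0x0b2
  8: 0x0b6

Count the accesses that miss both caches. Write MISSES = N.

#0 0xf1→b15/s1 MISS; vc=[]
#1 0xf9→b15/s1 L1-HIT; vc=[]
#2 0xf0→b15/s1 L1-HIT; vc=[]
#3 0xfa→b15/s1 L1-HIT; vc=[]
#4 0xf2→b15/s1 L1-HIT; vc=[]
#5 0xb9→b11/s1 MISS; vc=[15]
#6 0xf2→b15/s1 VC-HIT; vc=[11]
#7 0xb2→b11/s1 VC-HIT; vc=[15]
#8 0xb6→b11/s1 L1-HIT; vc=[15]

MISSES = 2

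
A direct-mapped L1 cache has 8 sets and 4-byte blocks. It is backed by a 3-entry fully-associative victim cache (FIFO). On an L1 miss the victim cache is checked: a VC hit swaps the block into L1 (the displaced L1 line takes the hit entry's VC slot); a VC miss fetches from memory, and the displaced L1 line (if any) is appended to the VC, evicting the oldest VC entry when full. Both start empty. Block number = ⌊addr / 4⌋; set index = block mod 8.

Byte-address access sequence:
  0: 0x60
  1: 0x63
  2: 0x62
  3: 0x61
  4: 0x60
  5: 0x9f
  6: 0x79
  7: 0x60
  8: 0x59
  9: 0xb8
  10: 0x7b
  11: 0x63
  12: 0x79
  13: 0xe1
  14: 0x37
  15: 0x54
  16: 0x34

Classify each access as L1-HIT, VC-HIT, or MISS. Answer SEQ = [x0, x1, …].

SEQ = [MISS, L1-HIT, L1-HIT, L1-HIT, L1-HIT, MISS, MISS, L1-HIT, MISS, MISS, VC-HIT, L1-HIT, L1-HIT, MISS, MISS, MISS, VC-HIT]

  [0] addr=0x60 blk=24 s=0: MISS | VC []
  [1] addr=0x63 blk=24 s=0: L1-HIT | VC []
  [2] addr=0x62 blk=24 s=0: L1-HIT | VC []
  [3] addr=0x61 blk=24 s=0: L1-HIT | VC []
  [4] addr=0x60 blk=24 s=0: L1-HIT | VC []
  [5] addr=0x9f blk=39 s=7: MISS | VC []
  [6] addr=0x79 blk=30 s=6: MISS | VC []
  [7] addr=0x60 blk=24 s=0: L1-HIT | VC []
  [8] addr=0x59 blk=22 s=6: MISS | VC [30]
  [9] addr=0xb8 blk=46 s=6: MISS | VC [30, 22]
  [10] addr=0x7b blk=30 s=6: VC-HIT | VC [46, 22]
  [11] addr=0x63 blk=24 s=0: L1-HIT | VC [46, 22]
  [12] addr=0x79 blk=30 s=6: L1-HIT | VC [46, 22]
  [13] addr=0xe1 blk=56 s=0: MISS | VC [46, 22, 24]
  [14] addr=0x37 blk=13 s=5: MISS | VC [46, 22, 24]
  [15] addr=0x54 blk=21 s=5: MISS | VC [22, 24, 13]
  [16] addr=0x34 blk=13 s=5: VC-HIT | VC [22, 24, 21]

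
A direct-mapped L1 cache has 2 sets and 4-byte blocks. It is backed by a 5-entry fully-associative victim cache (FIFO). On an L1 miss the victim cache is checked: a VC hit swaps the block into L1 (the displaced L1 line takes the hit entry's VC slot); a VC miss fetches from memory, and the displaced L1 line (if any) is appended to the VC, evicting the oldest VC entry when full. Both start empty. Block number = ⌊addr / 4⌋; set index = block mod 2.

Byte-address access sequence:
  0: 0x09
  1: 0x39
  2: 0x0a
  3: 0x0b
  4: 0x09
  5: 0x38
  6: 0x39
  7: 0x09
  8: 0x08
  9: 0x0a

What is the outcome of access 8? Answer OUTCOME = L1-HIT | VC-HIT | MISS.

0: 0x9 (blk 2, set 0) → MISS  vc=[]
1: 0x39 (blk 14, set 0) → MISS  vc=[2]
2: 0xa (blk 2, set 0) → VC-HIT  vc=[14]
3: 0xb (blk 2, set 0) → L1-HIT  vc=[14]
4: 0x9 (blk 2, set 0) → L1-HIT  vc=[14]
5: 0x38 (blk 14, set 0) → VC-HIT  vc=[2]
6: 0x39 (blk 14, set 0) → L1-HIT  vc=[2]
7: 0x9 (blk 2, set 0) → VC-HIT  vc=[14]
8: 0x8 (blk 2, set 0) → L1-HIT  vc=[14]
9: 0xa (blk 2, set 0) → L1-HIT  vc=[14]

OUTCOME = L1-HIT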